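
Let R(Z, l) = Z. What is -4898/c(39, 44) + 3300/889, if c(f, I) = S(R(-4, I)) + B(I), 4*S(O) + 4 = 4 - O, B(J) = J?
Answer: -4205822/40005 ≈ -105.13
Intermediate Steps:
S(O) = -O/4 (S(O) = -1 + (4 - O)/4 = -1 + (1 - O/4) = -O/4)
c(f, I) = 1 + I (c(f, I) = -¼*(-4) + I = 1 + I)
-4898/c(39, 44) + 3300/889 = -4898/(1 + 44) + 3300/889 = -4898/45 + 3300*(1/889) = -4898*1/45 + 3300/889 = -4898/45 + 3300/889 = -4205822/40005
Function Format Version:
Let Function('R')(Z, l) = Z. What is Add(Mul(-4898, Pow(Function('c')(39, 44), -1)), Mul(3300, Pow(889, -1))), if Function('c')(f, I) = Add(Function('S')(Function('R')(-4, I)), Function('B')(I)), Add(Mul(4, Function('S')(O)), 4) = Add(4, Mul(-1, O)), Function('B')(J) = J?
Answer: Rational(-4205822, 40005) ≈ -105.13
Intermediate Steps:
Function('S')(O) = Mul(Rational(-1, 4), O) (Function('S')(O) = Add(-1, Mul(Rational(1, 4), Add(4, Mul(-1, O)))) = Add(-1, Add(1, Mul(Rational(-1, 4), O))) = Mul(Rational(-1, 4), O))
Function('c')(f, I) = Add(1, I) (Function('c')(f, I) = Add(Mul(Rational(-1, 4), -4), I) = Add(1, I))
Add(Mul(-4898, Pow(Function('c')(39, 44), -1)), Mul(3300, Pow(889, -1))) = Add(Mul(-4898, Pow(Add(1, 44), -1)), Mul(3300, Pow(889, -1))) = Add(Mul(-4898, Pow(45, -1)), Mul(3300, Rational(1, 889))) = Add(Mul(-4898, Rational(1, 45)), Rational(3300, 889)) = Add(Rational(-4898, 45), Rational(3300, 889)) = Rational(-4205822, 40005)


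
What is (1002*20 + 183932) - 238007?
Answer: -34035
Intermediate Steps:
(1002*20 + 183932) - 238007 = (20040 + 183932) - 238007 = 203972 - 238007 = -34035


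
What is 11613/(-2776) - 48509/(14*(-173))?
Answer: 53267149/3361736 ≈ 15.845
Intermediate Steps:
11613/(-2776) - 48509/(14*(-173)) = 11613*(-1/2776) - 48509/(-2422) = -11613/2776 - 48509*(-1/2422) = -11613/2776 + 48509/2422 = 53267149/3361736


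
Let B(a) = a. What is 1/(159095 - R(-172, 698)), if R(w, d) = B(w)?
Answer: 1/159267 ≈ 6.2788e-6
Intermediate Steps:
R(w, d) = w
1/(159095 - R(-172, 698)) = 1/(159095 - 1*(-172)) = 1/(159095 + 172) = 1/159267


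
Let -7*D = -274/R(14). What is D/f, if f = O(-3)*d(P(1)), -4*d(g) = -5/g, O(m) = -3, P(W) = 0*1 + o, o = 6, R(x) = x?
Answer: -1096/245 ≈ -4.4735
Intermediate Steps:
P(W) = 6 (P(W) = 0*1 + 6 = 0 + 6 = 6)
D = 137/49 (D = -(-274)/(7*14) = -1/7*(-137/7) = 137/49 ≈ 2.7959)
d(g) = 5/(4*g) (d(g) = -(-5)/(4*g) = 5/(4*g))
f = -5/8 (f = -15/(4*6) = -3*5/24 = -5/8 ≈ -0.62500)
D/f = 137/(49*(-5/8)) = (137/49)*(-8/5) = -1096/245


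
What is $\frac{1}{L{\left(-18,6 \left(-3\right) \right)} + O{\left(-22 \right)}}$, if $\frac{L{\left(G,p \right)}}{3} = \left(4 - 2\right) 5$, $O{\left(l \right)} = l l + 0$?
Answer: $\frac{1}{514} \approx 0.0019455$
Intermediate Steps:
$O{\left(l \right)} = l^{2}$ ($O{\left(l \right)} = l^{2} + 0 = l^{2}$)
$L{\left(G,p \right)} = 30$ ($L{\left(G,p \right)} = 3 \left(4 - 2\right) 5 = 3 \cdot 2 \cdot 5 = 3 \cdot 10 = 30$)
$\frac{1}{L{\left(-18,6 \left(-3\right) \right)} + O{\left(-22 \right)}} = \frac{1}{30 + \left(-22\right)^{2}} = \frac{1}{30 + 484} = \frac{1}{514}$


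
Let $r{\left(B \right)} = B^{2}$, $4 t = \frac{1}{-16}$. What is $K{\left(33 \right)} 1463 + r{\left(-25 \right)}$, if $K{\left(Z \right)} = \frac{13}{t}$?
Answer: $-1216591$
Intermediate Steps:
$t = - \frac{1}{64}$ ($t = \frac{1}{4 \left(-16\right)} = \frac{1}{4} \left(- \frac{1}{16}\right) = - \frac{1}{64} \approx -0.015625$)
$K{\left(Z \right)} = -832$ ($K{\left(Z \right)} = \frac{13}{- \frac{1}{64}} = 13 \left(-64\right) = -832$)
$K{\left(33 \right)} 1463 + r{\left(-25 \right)} = \left(-832\right) 1463 + \left(-25\right)^{2} = -1217216 + 625 = -1216591$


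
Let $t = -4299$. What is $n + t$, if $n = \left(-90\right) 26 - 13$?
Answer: $-6652$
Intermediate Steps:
$n = -2353$ ($n = -2340 - 13 = -2353$)
$n + t = -2353 - 4299 = -6652$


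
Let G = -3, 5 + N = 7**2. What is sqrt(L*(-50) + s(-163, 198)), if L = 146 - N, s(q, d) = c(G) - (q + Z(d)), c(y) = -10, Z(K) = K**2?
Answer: I*sqrt(44151) ≈ 210.12*I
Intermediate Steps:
N = 44 (N = -5 + 7**2 = -5 + 49 = 44)
s(q, d) = -10 - q - d**2 (s(q, d) = -10 - (q + d**2) = -10 + (-q - d**2) = -10 - q - d**2)
L = 102 (L = 146 - 1*44 = 146 - 44 = 102)
sqrt(L*(-50) + s(-163, 198)) = sqrt(102*(-50) + (-10 - 1*(-163) - 1*198**2)) = sqrt(-5100 + (-10 + 163 - 1*39204)) = sqrt(-5100 + (-10 + 163 - 39204)) = sqrt(-5100 - 39051) = sqrt(-44151) = I*sqrt(44151)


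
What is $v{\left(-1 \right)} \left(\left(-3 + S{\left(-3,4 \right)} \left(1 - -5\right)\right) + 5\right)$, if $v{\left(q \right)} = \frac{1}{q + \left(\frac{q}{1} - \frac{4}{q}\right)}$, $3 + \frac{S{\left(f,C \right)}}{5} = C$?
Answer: $16$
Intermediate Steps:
$S{\left(f,C \right)} = -15 + 5 C$
$v{\left(q \right)} = \frac{1}{- \frac{4}{q} + 2 q}$ ($v{\left(q \right)} = \frac{1}{q + \left(q 1 - \frac{4}{q}\right)} = \frac{1}{q + \left(q - \frac{4}{q}\right)} = \frac{1}{- \frac{4}{q} + 2 q}$)
$v{\left(-1 \right)} \left(\left(-3 + S{\left(-3,4 \right)} \left(1 - -5\right)\right) + 5\right) = \frac{1}{2} \left(-1\right) \frac{1}{-2 + \left(-1\right)^{2}} \left(\left(-3 + \left(-15 + 5 \cdot 4\right) \left(1 - -5\right)\right) + 5\right) = \frac{1}{2} \left(-1\right) \frac{1}{-2 + 1} \left(\left(-3 + \left(-15 + 20\right) \left(1 + 5\right)\right) + 5\right) = \frac{1}{2} \left(-1\right) \frac{1}{-1} \left(\left(-3 + 5 \cdot 6\right) + 5\right) = \frac{1}{2} \left(-1\right) \left(-1\right) \left(\left(-3 + 30\right) + 5\right) = \frac{27 + 5}{2} = \frac{1}{2} \cdot 32 = 16$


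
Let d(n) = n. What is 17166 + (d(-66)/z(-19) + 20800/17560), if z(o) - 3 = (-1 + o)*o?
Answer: 2886409928/168137 ≈ 17167.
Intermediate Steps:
z(o) = 3 + o*(-1 + o) (z(o) = 3 + (-1 + o)*o = 3 + o*(-1 + o))
17166 + (d(-66)/z(-19) + 20800/17560) = 17166 + (-66/(3 + (-19)² - 1*(-19)) + 20800/17560) = 17166 + (-66/(3 + 361 + 19) + 20800*(1/17560)) = 17166 + (-66/383 + 520/439) = 17166 + 170186/168137 = 2886409928/168137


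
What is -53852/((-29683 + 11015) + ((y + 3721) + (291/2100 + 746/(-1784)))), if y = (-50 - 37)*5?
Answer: 2101574300/600293461 ≈ 3.5009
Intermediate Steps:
y = -435 (y = -87*5 = -435)
-53852/((-29683 + 11015) + ((y + 3721) + (291/2100 + 746/(-1784)))) = -53852/((-29683 + 11015) + ((-435 + 3721) + (291/2100 + 746/(-1784)))) = -53852/(-18668 + (3286 + (291*(1/2100) + 746*(-1/1784)))) = -53852/(-18668 + (3286 + (97/700 - 373/892))) = -53852/(-18668 + (3286 - 10911/39025)) = -53852/(-18668 + 128225239/39025) = -53852/(-600293461/39025) = -53852*(-39025/600293461) = 2101574300/600293461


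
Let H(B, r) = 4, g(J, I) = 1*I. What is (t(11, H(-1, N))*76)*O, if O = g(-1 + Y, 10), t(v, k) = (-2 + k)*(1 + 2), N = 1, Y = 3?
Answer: 4560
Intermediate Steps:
g(J, I) = I
t(v, k) = -6 + 3*k (t(v, k) = (-2 + k)*3 = -6 + 3*k)
O = 10
(t(11, H(-1, N))*76)*O = ((-6 + 3*4)*76)*10 = ((-6 + 12)*76)*10 = (6*76)*10 = 456*10 = 4560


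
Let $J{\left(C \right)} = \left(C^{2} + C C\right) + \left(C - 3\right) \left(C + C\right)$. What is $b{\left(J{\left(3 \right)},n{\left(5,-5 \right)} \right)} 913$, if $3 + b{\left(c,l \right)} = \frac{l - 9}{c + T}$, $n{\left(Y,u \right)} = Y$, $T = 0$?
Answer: $- \frac{26477}{9} \approx -2941.9$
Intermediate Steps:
$J{\left(C \right)} = 2 C^{2} + 2 C \left(-3 + C\right)$ ($J{\left(C \right)} = \left(C^{2} + C^{2}\right) + \left(-3 + C\right) 2 C = 2 C^{2} + 2 C \left(-3 + C\right)$)
$b{\left(c,l \right)} = -3 + \frac{-9 + l}{c}$ ($b{\left(c,l \right)} = -3 + \frac{l - 9}{c + 0} = -3 + \frac{-9 + l}{c}$)
$b{\left(J{\left(3 \right)},n{\left(5,-5 \right)} \right)} 913 = \frac{-9 + 5 - 3 \cdot 2 \cdot 3 \left(-3 + 2 \cdot 3\right)}{2 \cdot 3 \left(-3 + 2 \cdot 3\right)} 913 = \frac{-9 + 5 - 3 \cdot 2 \cdot 3 \left(-3 + 6\right)}{2 \cdot 3 \left(-3 + 6\right)} 913 = \frac{-9 + 5 - 3 \cdot 2 \cdot 3 \cdot 3}{2 \cdot 3 \cdot 3} \cdot 913 = \frac{-9 + 5 - 54}{18} \cdot 913 = \frac{1}{18} \left(-58\right) 913 = \left(- \frac{29}{9}\right) 913 = - \frac{26477}{9}$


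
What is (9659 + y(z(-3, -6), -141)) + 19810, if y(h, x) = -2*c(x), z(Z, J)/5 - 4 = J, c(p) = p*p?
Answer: -10293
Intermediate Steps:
c(p) = p**2
z(Z, J) = 20 + 5*J
y(h, x) = -2*x**2
(9659 + y(z(-3, -6), -141)) + 19810 = (9659 - 2*(-141)**2) + 19810 = (9659 - 2*19881) + 19810 = (9659 - 39762) + 19810 = -30103 + 19810 = -10293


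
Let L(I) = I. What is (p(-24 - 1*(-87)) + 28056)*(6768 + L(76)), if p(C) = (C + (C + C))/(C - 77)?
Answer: 191922870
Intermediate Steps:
p(C) = 3*C/(-77 + C) (p(C) = (C + 2*C)/(-77 + C) = (3*C)/(-77 + C) = 3*C/(-77 + C))
(p(-24 - 1*(-87)) + 28056)*(6768 + L(76)) = (3*(-24 - 1*(-87))/(-77 + (-24 - 1*(-87))) + 28056)*(6768 + 76) = (3*(-24 + 87)/(-77 + (-24 + 87)) + 28056)*6844 = (3*63/(-77 + 63) + 28056)*6844 = (3*63/(-14) + 28056)*6844 = (3*63*(-1/14) + 28056)*6844 = (-27/2 + 28056)*6844 = (56085/2)*6844 = 191922870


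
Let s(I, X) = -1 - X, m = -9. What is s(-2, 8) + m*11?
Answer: -108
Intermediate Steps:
s(-2, 8) + m*11 = (-1 - 1*8) - 9*11 = (-1 - 8) - 99 = -9 - 99 = -108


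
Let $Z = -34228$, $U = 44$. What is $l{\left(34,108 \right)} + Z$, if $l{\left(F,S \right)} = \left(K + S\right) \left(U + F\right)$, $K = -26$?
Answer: $-27832$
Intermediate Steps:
$l{\left(F,S \right)} = \left(-26 + S\right) \left(44 + F\right)$
$l{\left(34,108 \right)} + Z = \left(-1144 - 884 + 44 \cdot 108 + 34 \cdot 108\right) - 34228 = \left(-1144 - 884 + 4752 + 3672\right) - 34228 = 6396 - 34228 = -27832$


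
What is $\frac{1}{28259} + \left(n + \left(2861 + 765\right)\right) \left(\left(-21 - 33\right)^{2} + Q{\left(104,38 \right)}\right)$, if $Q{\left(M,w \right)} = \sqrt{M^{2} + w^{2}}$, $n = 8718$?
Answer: $\frac{1017185643937}{28259} + 24688 \sqrt{3065} \approx 3.7362 \cdot 10^{7}$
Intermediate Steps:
$\frac{1}{28259} + \left(n + \left(2861 + 765\right)\right) \left(\left(-21 - 33\right)^{2} + Q{\left(104,38 \right)}\right) = \frac{1}{28259} + \left(8718 + \left(2861 + 765\right)\right) \left(\left(-21 - 33\right)^{2} + \sqrt{104^{2} + 38^{2}}\right) = \frac{1}{28259} + \left(8718 + 3626\right) \left(\left(-54\right)^{2} + \sqrt{10816 + 1444}\right) = \frac{1}{28259} + 12344 \left(2916 + \sqrt{12260}\right) = \frac{1}{28259} + 12344 \left(2916 + 2 \sqrt{3065}\right) = \frac{1}{28259} + \left(35995104 + 24688 \sqrt{3065}\right) = \frac{1017185643937}{28259} + 24688 \sqrt{3065}$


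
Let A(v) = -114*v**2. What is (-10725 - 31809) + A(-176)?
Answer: -3573798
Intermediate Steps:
(-10725 - 31809) + A(-176) = (-10725 - 31809) - 114*(-176)**2 = -42534 - 114*30976 = -42534 - 3531264 = -3573798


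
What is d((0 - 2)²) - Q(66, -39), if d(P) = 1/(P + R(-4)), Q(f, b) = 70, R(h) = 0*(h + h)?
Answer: -279/4 ≈ -69.750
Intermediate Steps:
R(h) = 0 (R(h) = 0*(2*h) = 0)
d(P) = 1/P (d(P) = 1/(P + 0) = 1/P)
d((0 - 2)²) - Q(66, -39) = 1/((0 - 2)²) - 1*70 = 1/((-2)²) - 70 = 1/4 - 70 = ¼ - 70 = -279/4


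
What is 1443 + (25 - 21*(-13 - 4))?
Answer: 1825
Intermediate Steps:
1443 + (25 - 21*(-13 - 4)) = 1443 + (25 - 21*(-17)) = 1443 + (25 + 357) = 1443 + 382 = 1825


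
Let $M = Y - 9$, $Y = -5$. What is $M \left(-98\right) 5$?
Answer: $6860$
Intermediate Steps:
$M = -14$ ($M = -5 - 9 = -14$)
$M \left(-98\right) 5 = \left(-14\right) \left(-98\right) 5 = 1372 \cdot 5 = 6860$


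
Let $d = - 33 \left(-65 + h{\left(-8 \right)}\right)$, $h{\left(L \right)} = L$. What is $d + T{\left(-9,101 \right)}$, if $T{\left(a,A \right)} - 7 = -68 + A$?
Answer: $2449$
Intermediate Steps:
$T{\left(a,A \right)} = -61 + A$ ($T{\left(a,A \right)} = 7 + \left(-68 + A\right) = -61 + A$)
$d = 2409$ ($d = - 33 \left(-65 - 8\right) = \left(-33\right) \left(-73\right) = 2409$)
$d + T{\left(-9,101 \right)} = 2409 + \left(-61 + 101\right) = 2409 + 40 = 2449$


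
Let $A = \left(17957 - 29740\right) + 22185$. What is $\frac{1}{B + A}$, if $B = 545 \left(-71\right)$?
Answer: $- \frac{1}{28293} \approx -3.5344 \cdot 10^{-5}$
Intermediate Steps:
$B = -38695$
$A = 10402$ ($A = -11783 + 22185 = 10402$)
$\frac{1}{B + A} = \frac{1}{-38695 + 10402} = \frac{1}{-28293} = - \frac{1}{28293}$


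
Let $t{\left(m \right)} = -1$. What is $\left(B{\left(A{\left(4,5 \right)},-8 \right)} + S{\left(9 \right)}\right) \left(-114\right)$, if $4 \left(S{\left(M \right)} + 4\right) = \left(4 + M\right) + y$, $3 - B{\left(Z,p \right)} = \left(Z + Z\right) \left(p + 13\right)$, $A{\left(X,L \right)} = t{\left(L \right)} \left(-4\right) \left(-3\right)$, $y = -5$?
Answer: $-13794$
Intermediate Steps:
$A{\left(X,L \right)} = -12$ ($A{\left(X,L \right)} = \left(-1\right) \left(-4\right) \left(-3\right) = 4 \left(-3\right) = -12$)
$B{\left(Z,p \right)} = 3 - 2 Z \left(13 + p\right)$ ($B{\left(Z,p \right)} = 3 - \left(Z + Z\right) \left(p + 13\right) = 3 - 2 Z \left(13 + p\right)$)
$S{\left(M \right)} = - \frac{17}{4} + \frac{M}{4}$ ($S{\left(M \right)} = -4 + \frac{\left(4 + M\right) - 5}{4} = -4 + \frac{-1 + M}{4} = -4 + \left(- \frac{1}{4} + \frac{M}{4}\right) = - \frac{17}{4} + \frac{M}{4}$)
$\left(B{\left(A{\left(4,5 \right)},-8 \right)} + S{\left(9 \right)}\right) \left(-114\right) = \left(\left(3 - -312 - \left(-24\right) \left(-8\right)\right) + \left(- \frac{17}{4} + \frac{1}{4} \cdot 9\right)\right) \left(-114\right) = \left(\left(3 + 312 - 192\right) + \left(- \frac{17}{4} + \frac{9}{4}\right)\right) \left(-114\right) = \left(123 - 2\right) \left(-114\right) = 121 \left(-114\right) = -13794$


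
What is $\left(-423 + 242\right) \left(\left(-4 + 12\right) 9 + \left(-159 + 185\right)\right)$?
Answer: $-17738$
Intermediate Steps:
$\left(-423 + 242\right) \left(\left(-4 + 12\right) 9 + \left(-159 + 185\right)\right) = - 181 \left(8 \cdot 9 + 26\right) = - 181 \left(72 + 26\right) = \left(-181\right) 98 = -17738$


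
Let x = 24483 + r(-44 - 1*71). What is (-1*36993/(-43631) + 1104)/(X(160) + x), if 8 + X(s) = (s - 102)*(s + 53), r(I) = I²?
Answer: 48205617/2183906074 ≈ 0.022073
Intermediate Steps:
X(s) = -8 + (-102 + s)*(53 + s) (X(s) = -8 + (s - 102)*(s + 53) = -8 + (-102 + s)*(53 + s))
x = 37708 (x = 24483 + (-44 - 1*71)² = 24483 + (-44 - 71)² = 24483 + (-115)² = 24483 + 13225 = 37708)
(-1*36993/(-43631) + 1104)/(X(160) + x) = (-1*36993/(-43631) + 1104)/((-5414 + 160² - 49*160) + 37708) = (-36993*(-1/43631) + 1104)/((-5414 + 25600 - 7840) + 37708) = (36993/43631 + 1104)/(12346 + 37708) = (48205617/43631)/50054 = (48205617/43631)*(1/50054) = 48205617/2183906074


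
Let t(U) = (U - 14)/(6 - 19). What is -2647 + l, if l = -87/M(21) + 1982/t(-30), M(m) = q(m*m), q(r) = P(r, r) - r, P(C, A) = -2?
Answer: -20088579/9746 ≈ -2061.2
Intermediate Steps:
q(r) = -2 - r
M(m) = -2 - m² (M(m) = -2 - m*m = -2 - m²)
t(U) = 14/13 - U/13 (t(U) = (-14 + U)/(-13) = (-14 + U)*(-1/13) = 14/13 - U/13)
l = 5709083/9746 (l = -87/(-2 - 1*21²) + 1982/(14/13 - 1/13*(-30)) = -87/(-2 - 1*441) + 1982/(14/13 + 30/13) = -87/(-2 - 441) + 1982/(44/13) = -87/(-443) + 1982*(13/44) = -87*(-1/443) + 12883/22 = 87/443 + 12883/22 = 5709083/9746 ≈ 585.79)
-2647 + l = -2647 + 5709083/9746 = -20088579/9746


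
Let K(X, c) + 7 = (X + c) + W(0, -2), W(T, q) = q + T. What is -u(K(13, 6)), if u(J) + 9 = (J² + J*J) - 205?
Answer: 14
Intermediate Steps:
W(T, q) = T + q
K(X, c) = -9 + X + c (K(X, c) = -7 + ((X + c) + (0 - 2)) = -7 + ((X + c) - 2) = -7 + (-2 + X + c) = -9 + X + c)
u(J) = -214 + 2*J² (u(J) = -9 + ((J² + J*J) - 205) = -9 + ((J² + J²) - 205) = -9 + (2*J² - 205) = -9 + (-205 + 2*J²) = -214 + 2*J²)
-u(K(13, 6)) = -(-214 + 2*(-9 + 13 + 6)²) = -(-214 + 2*10²) = -(-214 + 2*100) = -(-214 + 200) = -1*(-14) = 14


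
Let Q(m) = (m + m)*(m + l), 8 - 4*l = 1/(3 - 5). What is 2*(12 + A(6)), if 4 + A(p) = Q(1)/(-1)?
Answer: 7/2 ≈ 3.5000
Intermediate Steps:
l = 17/8 (l = 2 - 1/(4*(3 - 5)) = 2 - 1/4/(-2) = 2 - 1/4*(-1/2) = 2 + 1/8 = 17/8 ≈ 2.1250)
Q(m) = 2*m*(17/8 + m) (Q(m) = (m + m)*(m + 17/8) = (2*m)*(17/8 + m) = 2*m*(17/8 + m))
A(p) = -41/4 (A(p) = -4 + ((1/4)*1*(17 + 8*1))/(-1) = -4 + ((1/4)*1*(17 + 8))*(-1) = -4 + ((1/4)*1*25)*(-1) = -4 + (25/4)*(-1) = -4 - 25/4 = -41/4)
2*(12 + A(6)) = 2*(12 - 41/4) = 2*(7/4) = 7/2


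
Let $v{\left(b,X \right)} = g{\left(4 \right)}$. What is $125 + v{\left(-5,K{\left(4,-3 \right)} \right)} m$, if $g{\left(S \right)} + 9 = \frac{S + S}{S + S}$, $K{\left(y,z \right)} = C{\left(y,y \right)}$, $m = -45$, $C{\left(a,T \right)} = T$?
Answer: $485$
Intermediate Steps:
$K{\left(y,z \right)} = y$
$g{\left(S \right)} = -8$ ($g{\left(S \right)} = -9 + \frac{S + S}{S + S} = -9 + \frac{2 S}{2 S} = -9 + 2 S \frac{1}{2 S} = -9 + 1 = -8$)
$v{\left(b,X \right)} = -8$
$125 + v{\left(-5,K{\left(4,-3 \right)} \right)} m = 125 - -360 = 125 + 360 = 485$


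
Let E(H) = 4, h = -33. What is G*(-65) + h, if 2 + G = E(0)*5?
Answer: -1203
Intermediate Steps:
G = 18 (G = -2 + 4*5 = -2 + 20 = 18)
G*(-65) + h = 18*(-65) - 33 = -1170 - 33 = -1203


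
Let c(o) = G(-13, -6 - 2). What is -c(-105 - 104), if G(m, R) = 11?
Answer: -11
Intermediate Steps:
c(o) = 11
-c(-105 - 104) = -1*11 = -11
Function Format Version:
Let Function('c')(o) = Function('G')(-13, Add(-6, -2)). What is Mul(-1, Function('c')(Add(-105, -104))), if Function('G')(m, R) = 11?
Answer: -11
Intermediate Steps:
Function('c')(o) = 11
Mul(-1, Function('c')(Add(-105, -104))) = Mul(-1, 11) = -11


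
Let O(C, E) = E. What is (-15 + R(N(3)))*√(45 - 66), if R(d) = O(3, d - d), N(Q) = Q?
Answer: -15*I*√21 ≈ -68.739*I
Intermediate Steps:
R(d) = 0 (R(d) = d - d = 0)
(-15 + R(N(3)))*√(45 - 66) = (-15 + 0)*√(45 - 66) = -15*I*√21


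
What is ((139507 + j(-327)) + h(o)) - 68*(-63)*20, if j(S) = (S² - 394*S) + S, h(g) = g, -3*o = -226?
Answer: 1382107/3 ≈ 4.6070e+5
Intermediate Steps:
o = 226/3 (o = -⅓*(-226) = 226/3 ≈ 75.333)
j(S) = S² - 393*S
((139507 + j(-327)) + h(o)) - 68*(-63)*20 = ((139507 - 327*(-393 - 327)) + 226/3) - 68*(-63)*20 = ((139507 - 327*(-720)) + 226/3) + 4284*20 = ((139507 + 235440) + 226/3) + 85680 = (374947 + 226/3) + 85680 = 1125067/3 + 85680 = 1382107/3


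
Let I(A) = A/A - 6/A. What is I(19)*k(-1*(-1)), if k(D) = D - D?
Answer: 0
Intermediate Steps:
I(A) = 1 - 6/A
k(D) = 0
I(19)*k(-1*(-1)) = ((-6 + 19)/19)*0 = ((1/19)*13)*0 = (13/19)*0 = 0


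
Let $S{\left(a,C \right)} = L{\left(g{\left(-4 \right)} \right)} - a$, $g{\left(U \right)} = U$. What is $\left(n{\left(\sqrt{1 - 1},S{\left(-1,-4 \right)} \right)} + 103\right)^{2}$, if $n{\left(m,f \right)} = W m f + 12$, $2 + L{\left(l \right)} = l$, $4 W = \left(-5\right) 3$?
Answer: $13225$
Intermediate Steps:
$W = - \frac{15}{4}$ ($W = \frac{\left(-5\right) 3}{4} = \frac{1}{4} \left(-15\right) = - \frac{15}{4} \approx -3.75$)
$L{\left(l \right)} = -2 + l$
$S{\left(a,C \right)} = -6 - a$ ($S{\left(a,C \right)} = \left(-2 - 4\right) - a = -6 - a$)
$n{\left(m,f \right)} = 12 - \frac{15 f m}{4}$ ($n{\left(m,f \right)} = - \frac{15 m}{4} f + 12 = - \frac{15 f m}{4} + 12 = 12 - \frac{15 f m}{4}$)
$\left(n{\left(\sqrt{1 - 1},S{\left(-1,-4 \right)} \right)} + 103\right)^{2} = \left(\left(12 - \frac{15 \left(-6 - -1\right) \sqrt{1 - 1}}{4}\right) + 103\right)^{2} = \left(\left(12 - \frac{15 \left(-6 + 1\right) \sqrt{0}}{4}\right) + 103\right)^{2} = \left(\left(12 - \left(- \frac{75}{4}\right) 0\right) + 103\right)^{2} = \left(\left(12 + 0\right) + 103\right)^{2} = \left(12 + 103\right)^{2} = 115^{2} = 13225$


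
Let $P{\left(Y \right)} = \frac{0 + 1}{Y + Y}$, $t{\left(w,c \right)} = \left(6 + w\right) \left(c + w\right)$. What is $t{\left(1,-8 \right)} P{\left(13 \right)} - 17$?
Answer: $- \frac{491}{26} \approx -18.885$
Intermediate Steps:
$P{\left(Y \right)} = \frac{1}{2 Y}$ ($P{\left(Y \right)} = 1 \frac{1}{2 Y} = \frac{1}{2 Y}$)
$t{\left(1,-8 \right)} P{\left(13 \right)} - 17 = \left(1^{2} + 6 \left(-8\right) + 6 \cdot 1 - 8\right) \frac{1}{2 \cdot 13} - 17 = \left(1 - 48 + 6 - 8\right) \frac{1}{2} \cdot \frac{1}{13} - 17 = \left(-49\right) \frac{1}{26} - 17 = - \frac{49}{26} - 17 = - \frac{491}{26}$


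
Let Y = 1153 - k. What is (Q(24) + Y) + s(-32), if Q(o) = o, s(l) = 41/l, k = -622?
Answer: 57527/32 ≈ 1797.7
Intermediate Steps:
Y = 1775 (Y = 1153 - 1*(-622) = 1153 + 622 = 1775)
(Q(24) + Y) + s(-32) = (24 + 1775) + 41/(-32) = 1799 + 41*(-1/32) = 1799 - 41/32 = 57527/32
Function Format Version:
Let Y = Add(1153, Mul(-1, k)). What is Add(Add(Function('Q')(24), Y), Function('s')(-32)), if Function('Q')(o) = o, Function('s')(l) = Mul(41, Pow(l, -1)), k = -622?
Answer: Rational(57527, 32) ≈ 1797.7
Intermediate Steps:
Y = 1775 (Y = Add(1153, Mul(-1, -622)) = Add(1153, 622) = 1775)
Add(Add(Function('Q')(24), Y), Function('s')(-32)) = Add(Add(24, 1775), Mul(41, Pow(-32, -1))) = Add(1799, Mul(41, Rational(-1, 32))) = Add(1799, Rational(-41, 32)) = Rational(57527, 32)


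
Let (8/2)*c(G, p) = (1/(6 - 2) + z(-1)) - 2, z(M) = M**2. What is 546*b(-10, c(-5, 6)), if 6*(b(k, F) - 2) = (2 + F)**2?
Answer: 356083/256 ≈ 1390.9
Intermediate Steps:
c(G, p) = -3/16 (c(G, p) = ((1/(6 - 2) + (-1)**2) - 2)/4 = ((1/4 + 1) - 2)/4 = (5/4 - 2)/4 = (1/4)*(-3/4) = -3/16)
b(k, F) = 2 + (2 + F)**2/6
546*b(-10, c(-5, 6)) = 546*(2 + (2 - 3/16)**2/6) = 546*(2 + (29/16)**2/6) = 546*(2 + (1/6)*(841/256)) = 546*(2 + 841/1536) = 546*(3913/1536) = 356083/256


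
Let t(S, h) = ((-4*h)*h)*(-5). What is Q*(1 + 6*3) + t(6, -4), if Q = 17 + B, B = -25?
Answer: 168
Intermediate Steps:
t(S, h) = 20*h² (t(S, h) = -4*h²*(-5) = 20*h²)
Q = -8 (Q = 17 - 25 = -8)
Q*(1 + 6*3) + t(6, -4) = -8*(1 + 6*3) + 20*(-4)² = -8*(1 + 18) + 20*16 = -8*19 + 320 = -152 + 320 = 168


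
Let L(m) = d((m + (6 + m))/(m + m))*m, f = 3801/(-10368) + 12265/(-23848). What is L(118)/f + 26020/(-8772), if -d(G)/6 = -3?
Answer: -4367874186517/1809306141 ≈ -2414.1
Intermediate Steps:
f = -825037/936576 (f = 3801*(-1/10368) + 12265*(-1/23848) = -1267/3456 - 1115/2168 = -825037/936576 ≈ -0.88091)
d(G) = 18 (d(G) = -6*(-3) = 18)
L(m) = 18*m
L(118)/f + 26020/(-8772) = (18*118)/(-825037/936576) + 26020/(-8772) = 2124*(-936576/825037) + 26020*(-1/8772) = -1989287424/825037 - 6505/2193 = -4367874186517/1809306141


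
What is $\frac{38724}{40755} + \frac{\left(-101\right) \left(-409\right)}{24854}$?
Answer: $\frac{881998197}{337641590} \approx 2.6122$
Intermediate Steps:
$\frac{38724}{40755} + \frac{\left(-101\right) \left(-409\right)}{24854} = 38724 \cdot \frac{1}{40755} + 41309 \cdot \frac{1}{24854} = \frac{12908}{13585} + \frac{41309}{24854} = \frac{881998197}{337641590}$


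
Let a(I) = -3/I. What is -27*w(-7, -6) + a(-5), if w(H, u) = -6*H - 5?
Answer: -4992/5 ≈ -998.40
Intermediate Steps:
w(H, u) = -5 - 6*H
-27*w(-7, -6) + a(-5) = -27*(-5 - 6*(-7)) - 3/(-5) = -27*(-5 + 42) - 3*(-⅕) = -27*37 + ⅗ = -999 + ⅗ = -4992/5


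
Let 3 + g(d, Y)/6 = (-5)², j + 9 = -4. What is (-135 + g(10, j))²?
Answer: 9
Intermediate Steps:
j = -13 (j = -9 - 4 = -13)
g(d, Y) = 132 (g(d, Y) = -18 + 6*(-5)² = -18 + 6*25 = -18 + 150 = 132)
(-135 + g(10, j))² = (-135 + 132)² = (-3)² = 9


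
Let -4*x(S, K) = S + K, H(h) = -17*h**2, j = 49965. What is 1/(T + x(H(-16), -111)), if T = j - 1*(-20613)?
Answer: 4/286775 ≈ 1.3948e-5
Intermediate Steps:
T = 70578 (T = 49965 - 1*(-20613) = 49965 + 20613 = 70578)
x(S, K) = -K/4 - S/4 (x(S, K) = -(S + K)/4 = -(K + S)/4 = -K/4 - S/4)
1/(T + x(H(-16), -111)) = 1/(70578 + (-1/4*(-111) - (-17)*(-16)**2/4)) = 1/(70578 + (111/4 - (-17)*256/4)) = 1/(70578 + (111/4 - 1/4*(-4352))) = 1/(70578 + (111/4 + 1088)) = 1/(70578 + 4463/4) = 1/(286775/4) = 4/286775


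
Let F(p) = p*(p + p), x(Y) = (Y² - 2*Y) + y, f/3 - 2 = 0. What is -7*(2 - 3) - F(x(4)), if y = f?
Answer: -385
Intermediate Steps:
f = 6 (f = 6 + 3*0 = 6 + 0 = 6)
y = 6
x(Y) = 6 + Y² - 2*Y (x(Y) = (Y² - 2*Y) + 6 = 6 + Y² - 2*Y)
F(p) = 2*p² (F(p) = p*(2*p) = 2*p²)
-7*(2 - 3) - F(x(4)) = -7*(2 - 3) - 2*(6 + 4² - 2*4)² = -7*(-1) - 2*(6 + 16 - 8)² = 7 - 2*14² = 7 - 2*196 = 7 - 1*392 = 7 - 392 = -385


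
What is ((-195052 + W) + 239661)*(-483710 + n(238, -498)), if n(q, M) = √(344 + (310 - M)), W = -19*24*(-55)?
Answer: -33709266190 + 1672536*√2 ≈ -3.3707e+10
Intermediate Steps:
W = 25080 (W = -456*(-55) = 25080)
n(q, M) = √(654 - M)
((-195052 + W) + 239661)*(-483710 + n(238, -498)) = ((-195052 + 25080) + 239661)*(-483710 + √(654 - 1*(-498))) = (-169972 + 239661)*(-483710 + √(654 + 498)) = 69689*(-483710 + √1152) = 69689*(-483710 + 24*√2) = -33709266190 + 1672536*√2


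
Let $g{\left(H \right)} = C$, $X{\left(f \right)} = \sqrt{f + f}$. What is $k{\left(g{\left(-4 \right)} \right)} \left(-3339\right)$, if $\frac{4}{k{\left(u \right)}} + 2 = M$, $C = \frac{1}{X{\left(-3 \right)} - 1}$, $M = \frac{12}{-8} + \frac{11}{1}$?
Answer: $- \frac{8904}{5} \approx -1780.8$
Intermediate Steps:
$X{\left(f \right)} = \sqrt{2} \sqrt{f}$ ($X{\left(f \right)} = \sqrt{2 f} = \sqrt{2} \sqrt{f}$)
$M = \frac{19}{2}$ ($M = 12 \left(- \frac{1}{8}\right) + 11 \cdot 1 = - \frac{3}{2} + 11 = \frac{19}{2} \approx 9.5$)
$C = \frac{1}{-1 + i \sqrt{6}}$ ($C = \frac{1}{\sqrt{2} \sqrt{-3} - 1} = \frac{1}{\sqrt{2} i \sqrt{3} - 1} = \frac{1}{i \sqrt{6} - 1} = \frac{1}{-1 + i \sqrt{6}} \approx -0.14286 - 0.34993 i$)
$g{\left(H \right)} = - \frac{i}{i + \sqrt{6}}$
$k{\left(u \right)} = \frac{8}{15}$ ($k{\left(u \right)} = \frac{4}{-2 + \frac{19}{2}} = \frac{4}{\frac{15}{2}} = 4 \cdot \frac{2}{15} = \frac{8}{15}$)
$k{\left(g{\left(-4 \right)} \right)} \left(-3339\right) = \frac{8}{15} \left(-3339\right) = - \frac{8904}{5}$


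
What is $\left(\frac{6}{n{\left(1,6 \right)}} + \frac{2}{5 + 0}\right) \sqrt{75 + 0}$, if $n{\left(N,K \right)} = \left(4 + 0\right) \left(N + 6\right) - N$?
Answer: $\frac{28 \sqrt{3}}{9} \approx 5.3886$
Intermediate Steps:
$n{\left(N,K \right)} = 24 + 3 N$ ($n{\left(N,K \right)} = 4 \left(6 + N\right) - N = \left(24 + 4 N\right) - N = 24 + 3 N$)
$\left(\frac{6}{n{\left(1,6 \right)}} + \frac{2}{5 + 0}\right) \sqrt{75 + 0} = \left(\frac{6}{24 + 3 \cdot 1} + \frac{2}{5 + 0}\right) \sqrt{75 + 0} = \left(\frac{6}{24 + 3} + \frac{2}{5}\right) \sqrt{75} = \left(\frac{6}{27} + 2 \cdot \frac{1}{5}\right) 5 \sqrt{3} = \left(6 \cdot \frac{1}{27} + \frac{2}{5}\right) 5 \sqrt{3} = \left(\frac{2}{9} + \frac{2}{5}\right) 5 \sqrt{3} = \frac{28 \cdot 5 \sqrt{3}}{45} = \frac{28 \sqrt{3}}{9}$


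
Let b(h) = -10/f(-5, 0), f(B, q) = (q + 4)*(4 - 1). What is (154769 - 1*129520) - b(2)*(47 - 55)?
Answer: 75727/3 ≈ 25242.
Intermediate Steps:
f(B, q) = 12 + 3*q (f(B, q) = (4 + q)*3 = 12 + 3*q)
b(h) = -⅚ (b(h) = -10/(12 + 3*0) = -10/(12 + 0) = -10/12 = -10*1/12 = -⅚)
(154769 - 1*129520) - b(2)*(47 - 55) = (154769 - 1*129520) - (-5)*(47 - 55)/6 = (154769 - 129520) - (-5)*(-8)/6 = 25249 - 1*20/3 = 25249 - 20/3 = 75727/3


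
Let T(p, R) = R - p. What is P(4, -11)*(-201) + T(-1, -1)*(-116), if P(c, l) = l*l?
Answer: -24321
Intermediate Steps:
P(c, l) = l**2
P(4, -11)*(-201) + T(-1, -1)*(-116) = (-11)**2*(-201) + (-1 - 1*(-1))*(-116) = 121*(-201) + (-1 + 1)*(-116) = -24321 + 0*(-116) = -24321 + 0 = -24321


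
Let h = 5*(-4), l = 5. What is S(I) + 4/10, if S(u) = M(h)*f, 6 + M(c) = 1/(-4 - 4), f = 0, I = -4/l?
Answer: ⅖ ≈ 0.40000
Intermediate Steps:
I = -⅘ (I = -4/5 = -4*⅕ = -⅘ ≈ -0.80000)
h = -20
M(c) = -49/8 (M(c) = -6 + 1/(-4 - 4) = -6 + 1/(-8) = -6 - ⅛ = -49/8)
S(u) = 0 (S(u) = -49/8*0 = 0)
S(I) + 4/10 = 0 + 4/10 = 0 + (⅒)*4 = 0 + ⅖ = ⅖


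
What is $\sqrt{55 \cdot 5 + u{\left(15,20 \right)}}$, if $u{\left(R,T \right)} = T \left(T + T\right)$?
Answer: $5 \sqrt{43} \approx 32.787$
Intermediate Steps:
$u{\left(R,T \right)} = 2 T^{2}$ ($u{\left(R,T \right)} = T 2 T = 2 T^{2}$)
$\sqrt{55 \cdot 5 + u{\left(15,20 \right)}} = \sqrt{55 \cdot 5 + 2 \cdot 20^{2}} = \sqrt{275 + 2 \cdot 400} = \sqrt{275 + 800} = \sqrt{1075} = 5 \sqrt{43}$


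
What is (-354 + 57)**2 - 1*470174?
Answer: -381965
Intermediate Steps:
(-354 + 57)**2 - 1*470174 = (-297)**2 - 470174 = 88209 - 470174 = -381965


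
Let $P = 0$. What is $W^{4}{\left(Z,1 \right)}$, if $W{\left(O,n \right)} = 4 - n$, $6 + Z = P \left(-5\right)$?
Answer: $81$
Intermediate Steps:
$Z = -6$ ($Z = -6 + 0 \left(-5\right) = -6 + 0 = -6$)
$W^{4}{\left(Z,1 \right)} = \left(4 - 1\right)^{4} = 3^{4} = 81$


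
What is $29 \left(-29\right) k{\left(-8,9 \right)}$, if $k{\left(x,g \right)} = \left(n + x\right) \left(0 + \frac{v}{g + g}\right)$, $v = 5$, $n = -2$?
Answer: $\frac{21025}{9} \approx 2336.1$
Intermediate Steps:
$k{\left(x,g \right)} = \frac{5 \left(-2 + x\right)}{2 g}$ ($k{\left(x,g \right)} = \left(-2 + x\right) \left(0 + \frac{5}{g + g}\right) = \left(-2 + x\right) \left(0 + \frac{5}{2 g}\right) = \left(-2 + x\right) \frac{5}{2 g} = \frac{5 \left(-2 + x\right)}{2 g}$)
$29 \left(-29\right) k{\left(-8,9 \right)} = 29 \left(-29\right) \frac{5 \left(-2 - 8\right)}{2 \cdot 9} = - 841 \cdot \frac{5}{2} \cdot \frac{1}{9} \left(-10\right) = \left(-841\right) \left(- \frac{25}{9}\right) = \frac{21025}{9}$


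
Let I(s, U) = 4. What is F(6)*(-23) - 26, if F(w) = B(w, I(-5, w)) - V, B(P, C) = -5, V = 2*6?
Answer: 365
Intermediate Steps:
V = 12
F(w) = -17 (F(w) = -5 - 1*12 = -5 - 12 = -17)
F(6)*(-23) - 26 = -17*(-23) - 26 = 391 - 26 = 365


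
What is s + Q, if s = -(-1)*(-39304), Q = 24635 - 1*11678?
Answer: -26347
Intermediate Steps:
Q = 12957 (Q = 24635 - 11678 = 12957)
s = -39304 (s = -1*39304 = -39304)
s + Q = -39304 + 12957 = -26347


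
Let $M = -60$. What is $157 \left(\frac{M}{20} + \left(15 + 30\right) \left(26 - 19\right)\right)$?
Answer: $48984$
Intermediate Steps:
$157 \left(\frac{M}{20} + \left(15 + 30\right) \left(26 - 19\right)\right) = 157 \left(- \frac{60}{20} + \left(15 + 30\right) \left(26 - 19\right)\right) = 157 \left(\left(-60\right) \frac{1}{20} + 45 \cdot 7\right) = 157 \left(-3 + 315\right) = 157 \cdot 312 = 48984$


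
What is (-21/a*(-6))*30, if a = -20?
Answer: -189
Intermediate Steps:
(-21/a*(-6))*30 = (-21/(-20)*(-6))*30 = (-21*(-1/20)*(-6))*30 = ((21/20)*(-6))*30 = -63/10*30 = -189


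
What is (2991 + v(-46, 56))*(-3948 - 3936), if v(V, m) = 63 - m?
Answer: -23636232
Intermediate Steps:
(2991 + v(-46, 56))*(-3948 - 3936) = (2991 + (63 - 1*56))*(-3948 - 3936) = (2991 + (63 - 56))*(-7884) = (2991 + 7)*(-7884) = 2998*(-7884) = -23636232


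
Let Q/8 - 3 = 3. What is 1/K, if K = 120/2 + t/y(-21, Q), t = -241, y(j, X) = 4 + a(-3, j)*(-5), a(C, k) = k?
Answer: 109/6299 ≈ 0.017304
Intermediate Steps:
Q = 48 (Q = 24 + 8*3 = 24 + 24 = 48)
y(j, X) = 4 - 5*j (y(j, X) = 4 + j*(-5) = 4 - 5*j)
K = 6299/109 (K = 120/2 - 241/(4 - 5*(-21)) = 120*(½) - 241/(4 + 105) = 60 - 241/109 = 6299/109 ≈ 57.789)
1/K = 1/(6299/109) = 109/6299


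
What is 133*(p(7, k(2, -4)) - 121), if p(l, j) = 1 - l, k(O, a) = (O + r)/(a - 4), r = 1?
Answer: -16891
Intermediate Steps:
k(O, a) = (1 + O)/(-4 + a) (k(O, a) = (O + 1)/(a - 4) = (1 + O)/(-4 + a))
133*(p(7, k(2, -4)) - 121) = 133*((1 - 1*7) - 121) = 133*((1 - 7) - 121) = 133*(-6 - 121) = 133*(-127) = -16891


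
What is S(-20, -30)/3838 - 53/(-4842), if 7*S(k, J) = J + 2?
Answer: 92023/9291798 ≈ 0.0099037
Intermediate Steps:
S(k, J) = 2/7 + J/7 (S(k, J) = (J + 2)/7 = (2 + J)/7 = 2/7 + J/7)
S(-20, -30)/3838 - 53/(-4842) = (2/7 + (⅐)*(-30))/3838 - 53/(-4842) = (2/7 - 30/7)*(1/3838) - 53*(-1/4842) = -4*1/3838 + 53/4842 = -2/1919 + 53/4842 = 92023/9291798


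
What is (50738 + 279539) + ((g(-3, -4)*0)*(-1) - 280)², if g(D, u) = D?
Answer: 408677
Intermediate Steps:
(50738 + 279539) + ((g(-3, -4)*0)*(-1) - 280)² = (50738 + 279539) + (-3*0*(-1) - 280)² = 330277 + (0*(-1) - 280)² = 330277 + (0 - 280)² = 330277 + (-280)² = 330277 + 78400 = 408677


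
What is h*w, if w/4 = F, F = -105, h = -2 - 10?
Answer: 5040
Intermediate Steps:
h = -12
w = -420 (w = 4*(-105) = -420)
h*w = -12*(-420) = 5040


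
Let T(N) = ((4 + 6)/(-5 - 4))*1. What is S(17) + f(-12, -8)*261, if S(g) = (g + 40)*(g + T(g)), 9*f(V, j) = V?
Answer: 1673/3 ≈ 557.67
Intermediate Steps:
f(V, j) = V/9
T(N) = -10/9 (T(N) = (10/(-9))*1 = (10*(-⅑))*1 = -10/9*1 = -10/9)
S(g) = (40 + g)*(-10/9 + g) (S(g) = (g + 40)*(g - 10/9) = (40 + g)*(-10/9 + g))
S(17) + f(-12, -8)*261 = (-400/9 + 17² + (350/9)*17) + ((⅑)*(-12))*261 = (-400/9 + 289 + 5950/9) - 4/3*261 = 2717/3 - 348 = 1673/3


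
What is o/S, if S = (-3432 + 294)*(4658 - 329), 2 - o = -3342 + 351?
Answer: -2993/13584402 ≈ -0.00022033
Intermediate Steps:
o = 2993 (o = 2 - (-3342 + 351) = 2 - 1*(-2991) = 2 + 2991 = 2993)
S = -13584402 (S = -3138*4329 = -13584402)
o/S = 2993/(-13584402) = 2993*(-1/13584402) = -2993/13584402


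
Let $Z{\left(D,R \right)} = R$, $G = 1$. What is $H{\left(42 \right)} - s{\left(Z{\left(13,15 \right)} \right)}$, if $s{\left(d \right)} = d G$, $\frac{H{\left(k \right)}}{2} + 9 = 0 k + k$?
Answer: $51$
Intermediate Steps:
$H{\left(k \right)} = -18 + 2 k$ ($H{\left(k \right)} = -18 + 2 \left(0 k + k\right) = -18 + 2 \left(0 + k\right) = -18 + 2 k$)
$s{\left(d \right)} = d$ ($s{\left(d \right)} = d 1 = d$)
$H{\left(42 \right)} - s{\left(Z{\left(13,15 \right)} \right)} = \left(-18 + 2 \cdot 42\right) - 15 = \left(-18 + 84\right) - 15 = 66 - 15 = 51$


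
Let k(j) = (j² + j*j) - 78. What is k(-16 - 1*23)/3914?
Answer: 78/103 ≈ 0.75728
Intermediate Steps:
k(j) = -78 + 2*j² (k(j) = (j² + j²) - 78 = 2*j² - 78 = -78 + 2*j²)
k(-16 - 1*23)/3914 = (-78 + 2*(-16 - 1*23)²)/3914 = (-78 + 2*(-16 - 23)²)*(1/3914) = (-78 + 2*(-39)²)*(1/3914) = (-78 + 2*1521)*(1/3914) = (-78 + 3042)*(1/3914) = 2964*(1/3914) = 78/103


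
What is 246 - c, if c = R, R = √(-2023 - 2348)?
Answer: 246 - I*√4371 ≈ 246.0 - 66.114*I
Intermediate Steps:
R = I*√4371 (R = √(-4371) = I*√4371 ≈ 66.114*I)
c = I*√4371 ≈ 66.114*I
246 - c = 246 - I*√4371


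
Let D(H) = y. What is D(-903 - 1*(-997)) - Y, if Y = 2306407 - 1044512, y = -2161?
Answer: -1264056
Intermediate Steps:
Y = 1261895
D(H) = -2161
D(-903 - 1*(-997)) - Y = -2161 - 1*1261895 = -2161 - 1261895 = -1264056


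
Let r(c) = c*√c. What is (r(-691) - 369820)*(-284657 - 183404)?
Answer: 173098319020 + 323430151*I*√691 ≈ 1.731e+11 + 8.502e+9*I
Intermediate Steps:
r(c) = c^(3/2)
(r(-691) - 369820)*(-284657 - 183404) = ((-691)^(3/2) - 369820)*(-284657 - 183404) = (-691*I*√691 - 369820)*(-468061) = (-369820 - 691*I*√691)*(-468061) = 173098319020 + 323430151*I*√691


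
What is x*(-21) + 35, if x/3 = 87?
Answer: -5446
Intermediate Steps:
x = 261 (x = 3*87 = 261)
x*(-21) + 35 = 261*(-21) + 35 = -5481 + 35 = -5446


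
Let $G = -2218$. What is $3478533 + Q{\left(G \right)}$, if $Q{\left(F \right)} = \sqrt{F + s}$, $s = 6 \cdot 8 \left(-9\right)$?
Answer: $3478533 + 5 i \sqrt{106} \approx 3.4785 \cdot 10^{6} + 51.478 i$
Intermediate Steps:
$s = -432$ ($s = 48 \left(-9\right) = -432$)
$Q{\left(F \right)} = \sqrt{-432 + F}$ ($Q{\left(F \right)} = \sqrt{F - 432} = \sqrt{-432 + F}$)
$3478533 + Q{\left(G \right)} = 3478533 + \sqrt{-432 - 2218} = 3478533 + \sqrt{-2650} = 3478533 + 5 i \sqrt{106}$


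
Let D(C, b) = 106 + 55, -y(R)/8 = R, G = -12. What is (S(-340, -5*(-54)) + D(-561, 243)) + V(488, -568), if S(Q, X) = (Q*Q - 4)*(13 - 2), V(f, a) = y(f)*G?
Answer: 1318565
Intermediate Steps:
y(R) = -8*R
V(f, a) = 96*f (V(f, a) = -8*f*(-12) = 96*f)
D(C, b) = 161
S(Q, X) = -44 + 11*Q**2 (S(Q, X) = (Q**2 - 4)*11 = (-4 + Q**2)*11 = -44 + 11*Q**2)
(S(-340, -5*(-54)) + D(-561, 243)) + V(488, -568) = ((-44 + 11*(-340)**2) + 161) + 96*488 = ((-44 + 11*115600) + 161) + 46848 = ((-44 + 1271600) + 161) + 46848 = (1271556 + 161) + 46848 = 1271717 + 46848 = 1318565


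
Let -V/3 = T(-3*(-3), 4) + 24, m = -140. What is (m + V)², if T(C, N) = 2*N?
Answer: 55696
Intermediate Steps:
V = -96 (V = -3*(2*4 + 24) = -3*(8 + 24) = -3*32 = -96)
(m + V)² = (-140 - 96)² = (-236)² = 55696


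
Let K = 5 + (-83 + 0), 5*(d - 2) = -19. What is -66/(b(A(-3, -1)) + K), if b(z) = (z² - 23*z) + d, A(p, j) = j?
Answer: 110/93 ≈ 1.1828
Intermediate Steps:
d = -9/5 (d = 2 + (⅕)*(-19) = 2 - 19/5 = -9/5 ≈ -1.8000)
b(z) = -9/5 + z² - 23*z (b(z) = (z² - 23*z) - 9/5 = -9/5 + z² - 23*z)
K = -78 (K = 5 - 83 = -78)
-66/(b(A(-3, -1)) + K) = -66/((-9/5 + (-1)² - 23*(-1)) - 78) = -66/((-9/5 + 1 + 23) - 78) = -66/(111/5 - 78) = -66/(-279/5) = -66*(-5/279) = 110/93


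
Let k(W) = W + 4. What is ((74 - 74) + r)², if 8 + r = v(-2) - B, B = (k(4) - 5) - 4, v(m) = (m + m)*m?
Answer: 1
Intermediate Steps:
k(W) = 4 + W
v(m) = 2*m² (v(m) = (2*m)*m = 2*m²)
B = -1 (B = ((4 + 4) - 5) - 4 = (8 - 5) - 4 = 3 - 4 = -1)
r = 1 (r = -8 + (2*(-2)² - 1*(-1)) = -8 + (2*4 + 1) = -8 + (8 + 1) = -8 + 9 = 1)
((74 - 74) + r)² = ((74 - 74) + 1)² = (0 + 1)² = 1² = 1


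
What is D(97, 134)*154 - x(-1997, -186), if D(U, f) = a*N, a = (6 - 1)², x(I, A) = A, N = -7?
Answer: -26764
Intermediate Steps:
a = 25 (a = 5² = 25)
D(U, f) = -175 (D(U, f) = 25*(-7) = -175)
D(97, 134)*154 - x(-1997, -186) = -175*154 - 1*(-186) = -26950 + 186 = -26764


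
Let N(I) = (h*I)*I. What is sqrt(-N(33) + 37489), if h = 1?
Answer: 20*sqrt(91) ≈ 190.79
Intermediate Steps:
N(I) = I**2 (N(I) = (1*I)*I = I*I = I**2)
sqrt(-N(33) + 37489) = sqrt(-1*33**2 + 37489) = sqrt(-1*1089 + 37489) = sqrt(-1089 + 37489) = sqrt(36400) = 20*sqrt(91)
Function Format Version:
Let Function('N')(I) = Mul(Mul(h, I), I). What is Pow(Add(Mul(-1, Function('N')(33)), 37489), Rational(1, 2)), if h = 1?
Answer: Mul(20, Pow(91, Rational(1, 2))) ≈ 190.79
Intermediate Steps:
Function('N')(I) = Pow(I, 2) (Function('N')(I) = Mul(Mul(1, I), I) = Mul(I, I) = Pow(I, 2))
Pow(Add(Mul(-1, Function('N')(33)), 37489), Rational(1, 2)) = Pow(Add(Mul(-1, Pow(33, 2)), 37489), Rational(1, 2)) = Pow(Add(Mul(-1, 1089), 37489), Rational(1, 2)) = Pow(Add(-1089, 37489), Rational(1, 2)) = Pow(36400, Rational(1, 2)) = Mul(20, Pow(91, Rational(1, 2)))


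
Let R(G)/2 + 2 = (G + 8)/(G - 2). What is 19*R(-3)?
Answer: -114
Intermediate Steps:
R(G) = -4 + 2*(8 + G)/(-2 + G) (R(G) = -4 + 2*((G + 8)/(G - 2)) = -4 + 2*((8 + G)/(-2 + G)) = -4 + 2*(8 + G)/(-2 + G))
19*R(-3) = 19*(2*(12 - 1*(-3))/(-2 - 3)) = 19*(2*(12 + 3)/(-5)) = 19*(2*(-1/5)*15) = 19*(-6) = -114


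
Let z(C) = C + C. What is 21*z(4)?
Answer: 168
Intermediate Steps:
z(C) = 2*C
21*z(4) = 21*(2*4) = 21*8 = 168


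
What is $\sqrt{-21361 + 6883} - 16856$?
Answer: $-16856 + i \sqrt{14478} \approx -16856.0 + 120.32 i$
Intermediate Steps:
$\sqrt{-21361 + 6883} - 16856 = \sqrt{-14478} - 16856 = i \sqrt{14478} - 16856 = -16856 + i \sqrt{14478}$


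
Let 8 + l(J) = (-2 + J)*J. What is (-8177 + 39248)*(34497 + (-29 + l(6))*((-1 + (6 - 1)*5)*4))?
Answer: 1033079679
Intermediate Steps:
l(J) = -8 + J*(-2 + J) (l(J) = -8 + (-2 + J)*J = -8 + J*(-2 + J))
(-8177 + 39248)*(34497 + (-29 + l(6))*((-1 + (6 - 1)*5)*4)) = (-8177 + 39248)*(34497 + (-29 + (-8 + 6² - 2*6))*((-1 + (6 - 1)*5)*4)) = 31071*(34497 + (-29 + (-8 + 36 - 12))*((-1 + 5*5)*4)) = 31071*(34497 + (-29 + 16)*((-1 + 25)*4)) = 31071*(34497 - 312*4) = 31071*(34497 - 13*96) = 31071*(34497 - 1248) = 31071*33249 = 1033079679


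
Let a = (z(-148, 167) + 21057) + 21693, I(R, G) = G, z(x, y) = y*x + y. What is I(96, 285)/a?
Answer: 95/6067 ≈ 0.015658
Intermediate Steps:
z(x, y) = y + x*y (z(x, y) = x*y + y = y + x*y)
a = 18201 (a = (167*(1 - 148) + 21057) + 21693 = (167*(-147) + 21057) + 21693 = (-24549 + 21057) + 21693 = -3492 + 21693 = 18201)
I(96, 285)/a = 285/18201 = 285*(1/18201) = 95/6067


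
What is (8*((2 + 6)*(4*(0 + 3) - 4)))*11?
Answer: 5632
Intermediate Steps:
(8*((2 + 6)*(4*(0 + 3) - 4)))*11 = (8*(8*(4*3 - 4)))*11 = (8*(8*(12 - 4)))*11 = (8*(8*8))*11 = (8*64)*11 = 512*11 = 5632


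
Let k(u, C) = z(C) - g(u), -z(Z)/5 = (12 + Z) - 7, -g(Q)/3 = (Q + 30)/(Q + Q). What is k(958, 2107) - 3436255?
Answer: -1651023644/479 ≈ -3.4468e+6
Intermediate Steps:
g(Q) = -3*(30 + Q)/(2*Q) (g(Q) = -3*(Q + 30)/(Q + Q) = -3*(30 + Q)/(2*Q))
z(Z) = -25 - 5*Z (z(Z) = -5*((12 + Z) - 7) = -5*(5 + Z) = -25 - 5*Z)
k(u, C) = -47/2 - 5*C + 45/u (k(u, C) = (-25 - 5*C) - (-3/2 - 45/u) = (-25 - 5*C) + (3/2 + 45/u) = -47/2 - 5*C + 45/u)
k(958, 2107) - 3436255 = (-47/2 - 5*2107 + 45/958) - 3436255 = (-47/2 - 10535 + 45*(1/958)) - 3436255 = (-47/2 - 10535 + 45/958) - 3436255 = -5057499/479 - 3436255 = -1651023644/479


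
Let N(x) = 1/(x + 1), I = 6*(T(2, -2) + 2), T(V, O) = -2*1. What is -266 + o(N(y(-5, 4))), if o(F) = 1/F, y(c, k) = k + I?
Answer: -261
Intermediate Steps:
T(V, O) = -2
I = 0 (I = 6*(-2 + 2) = 6*0 = 0)
y(c, k) = k (y(c, k) = k + 0 = k)
N(x) = 1/(1 + x)
-266 + o(N(y(-5, 4))) = -266 + 1/(1/(1 + 4)) = -266 + 1/(1/5) = -266 + 1/(⅕) = -266 + 5 = -261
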